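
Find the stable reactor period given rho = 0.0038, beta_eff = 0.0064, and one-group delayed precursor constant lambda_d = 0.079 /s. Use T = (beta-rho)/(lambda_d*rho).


T = (beta - rho) / (lambda_d * rho)
T = (0.0064 - 0.0038) / (0.079 * 0.0038)
T = 8.6609 s

8.6609


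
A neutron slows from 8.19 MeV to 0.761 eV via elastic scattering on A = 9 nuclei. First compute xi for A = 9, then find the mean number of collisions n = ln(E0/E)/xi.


xi = 1 + (A-1)^2/(2A)*ln((A-1)/(A+1)) = 0.2066007 (for A = 9)
n = ln(E0/E) / xi
n = ln(8.19e6 / 0.761) / 0.2066007
n = ln(1.076216e+07) / 0.2066007 = 78.371

78.371


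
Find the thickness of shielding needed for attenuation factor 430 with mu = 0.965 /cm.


x = ln(factor) / mu
x = ln(430) / 0.965
x = 6.2837 cm

6.2837


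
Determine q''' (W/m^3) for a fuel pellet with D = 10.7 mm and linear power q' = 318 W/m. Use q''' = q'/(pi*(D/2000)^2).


r = D / 2 / 1000 = 10.7 / 2 / 1000 = 0.00535 m
q''' = q' / (pi * r^2)
q''' = 318 / (pi * 0.00535^2)
q''' = 3.5365e+06 W/m^3

3.5365e+06


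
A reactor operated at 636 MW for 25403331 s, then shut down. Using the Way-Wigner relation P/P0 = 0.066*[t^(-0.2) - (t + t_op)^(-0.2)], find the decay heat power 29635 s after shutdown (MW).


P/P0 = 0.066 * [t^(-0.2) - (t + t_op)^(-0.2)]
P/P0 = 0.066 * [29635^(-0.2) - (29635 + 25403331)^(-0.2)]
P/P0 = 0.066 * [0.1275378 - 0.03303091] = 0.006237455
P = 636 * 0.006237455 = 3.9670 MW

3.9670


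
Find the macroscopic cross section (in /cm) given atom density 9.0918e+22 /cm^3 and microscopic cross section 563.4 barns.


Sigma = N * sigma_barns * 1e-24
Sigma = 9.0918e+22 * 563.4 * 1e-24
Sigma = 51.223 /cm

51.223


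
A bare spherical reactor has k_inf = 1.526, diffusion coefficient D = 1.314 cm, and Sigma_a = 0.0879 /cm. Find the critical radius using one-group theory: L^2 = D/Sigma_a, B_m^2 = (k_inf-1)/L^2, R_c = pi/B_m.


L^2 = D / Sigma_a = 1.314 / 0.0879 = 14.94881 cm^2
B_m^2 = (k_inf - 1) / L^2 = (1.526 - 1) / 14.94881 = 0.03518675 /cm^2
For a bare sphere: B_g = pi/R, so R_c = pi / sqrt(B_m^2)
R_c = pi / sqrt(0.03518675) = 16.748 cm

16.748


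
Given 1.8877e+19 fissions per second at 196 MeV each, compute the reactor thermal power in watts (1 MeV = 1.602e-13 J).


P = fission_rate * E_MeV * 1.602e-13
P = 1.8877e+19 * 196 * 1.602e-13
P = 5.9272e+08 W

5.9272e+08


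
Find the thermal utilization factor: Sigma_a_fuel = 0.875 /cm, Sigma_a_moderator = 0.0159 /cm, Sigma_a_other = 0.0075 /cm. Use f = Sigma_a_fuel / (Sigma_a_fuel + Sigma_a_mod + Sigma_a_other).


f = Sigma_a_fuel / (Sigma_a_fuel + Sigma_a_mod + Sigma_a_other)
f = 0.875 / (0.875 + 0.0159 + 0.0075)
f = 0.97395

0.97395


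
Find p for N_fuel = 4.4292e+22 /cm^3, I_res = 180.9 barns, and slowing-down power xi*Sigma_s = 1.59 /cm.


p = exp(-N * I * 1e-24 / (xi*Sigma_s))
p = exp(-4.4292e+22 * 180.9 * 1e-24 / 1.59)
p = 0.0064785

0.0064785


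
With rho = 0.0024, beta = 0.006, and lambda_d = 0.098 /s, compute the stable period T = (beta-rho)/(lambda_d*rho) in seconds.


T = (beta - rho) / (lambda_d * rho)
T = (0.006 - 0.0024) / (0.098 * 0.0024)
T = 15.306 s

15.306


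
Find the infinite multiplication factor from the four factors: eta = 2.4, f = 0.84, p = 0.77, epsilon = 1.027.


k_inf = eta * f * p * epsilon
k_inf = 2.4 * 0.84 * 0.77 * 1.027
k_inf = 1.5942

1.5942


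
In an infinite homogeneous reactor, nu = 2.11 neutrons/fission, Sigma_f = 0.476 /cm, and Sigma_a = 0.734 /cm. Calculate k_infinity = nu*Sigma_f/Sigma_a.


k_inf = nu * Sigma_f / Sigma_a
k_inf = 2.11 * 0.476 / 0.734
k_inf = 1.3683

1.3683


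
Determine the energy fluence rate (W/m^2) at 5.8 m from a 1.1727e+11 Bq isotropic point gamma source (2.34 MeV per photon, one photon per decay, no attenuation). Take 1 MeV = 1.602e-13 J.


psi = A * E * 1.602e-13 / (4*pi*r^2)
psi = 1.1727e+11 * 2.34 * 1.602e-13 / (4*pi*5.8^2)
psi = 1.0399e-04 W/m^2

1.0399e-04


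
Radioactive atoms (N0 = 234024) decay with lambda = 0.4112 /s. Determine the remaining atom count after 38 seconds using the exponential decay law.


N = N0 * exp(-lambda * t)
N = 234024 * exp(-0.4112 * 38)
N = 0.038296

0.038296


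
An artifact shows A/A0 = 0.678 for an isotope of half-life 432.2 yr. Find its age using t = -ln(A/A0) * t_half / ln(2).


lambda = ln(2) / t_half = ln(2) / 432.2 = 0.001603765 /yr
t = -ln(A/A0) / lambda
t = -ln(0.678) / 0.001603765
t = 242.31 yr

242.31


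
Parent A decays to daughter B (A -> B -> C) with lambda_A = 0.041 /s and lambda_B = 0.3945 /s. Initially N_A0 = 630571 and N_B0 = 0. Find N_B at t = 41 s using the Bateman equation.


N_B(t) = lambda_A * N_A0 / (lambda_B - lambda_A) * [exp(-lambda_A*t) - exp(-lambda_B*t)]
exp(-0.041*41) = 0.1861877; exp(-0.3945*41) = 9.451569e-08
N_B = 0.041 * 630571 / (0.3945 - 0.041) * (0.1861877 - 9.451569e-08)
N_B = 13617

13617


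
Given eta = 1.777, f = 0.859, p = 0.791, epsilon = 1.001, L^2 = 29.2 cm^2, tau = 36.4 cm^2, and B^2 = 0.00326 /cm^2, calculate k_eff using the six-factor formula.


k_inf = eta*f*p*eps = 1.777*0.859*0.791*1.001 = 1.208624
P_TNL = 1/(1 + L^2*B^2) = 1/(1 + 29.2*0.00326) = 0.9130819
P_FNL = exp(-B^2*tau) = exp(-0.00326*36.4) = 0.8881062
k_eff = k_inf * P_TNL * P_FNL = 1.208624 * 0.9130819 * 0.8881062
k_eff = 0.98009

0.98009


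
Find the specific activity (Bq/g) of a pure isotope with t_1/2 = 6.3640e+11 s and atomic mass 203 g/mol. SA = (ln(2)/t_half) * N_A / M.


lambda = ln(2) / t_half = ln(2) / 6.3640e+11 = 1.089169e-12 /s
SA = lambda * N_A / M
SA = 1.089169e-12 * 6.022e23 / 203
SA = 3.2310e+09 Bq/g

3.2310e+09


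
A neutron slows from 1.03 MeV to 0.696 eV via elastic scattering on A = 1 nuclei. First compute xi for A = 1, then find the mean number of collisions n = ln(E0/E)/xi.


xi = 1 + (A-1)^2/(2A)*ln((A-1)/(A+1)) = 1 (for A = 1)
n = ln(E0/E) / xi
n = ln(1.03e6 / 0.696) / 1
n = ln(1.479885e+06) / 1 = 14.207

14.207


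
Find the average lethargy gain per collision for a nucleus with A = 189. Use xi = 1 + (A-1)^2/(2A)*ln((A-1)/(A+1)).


xi = 1 + (A-1)^2/(2A) * ln((A-1)/(A+1))
xi = 1 + (189-1)^2/(2*189) * ln((189-1)/(189 +1))
xi = 0.010545

0.010545


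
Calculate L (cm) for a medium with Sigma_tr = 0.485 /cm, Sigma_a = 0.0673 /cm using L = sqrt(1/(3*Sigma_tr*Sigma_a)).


D = 1 / (3 * Sigma_tr) = 1 / (3 * 0.485) = 0.6872852 cm
L = sqrt(D / Sigma_a)
L = sqrt(0.6872852 / 0.0673)
L = 3.1957 cm

3.1957


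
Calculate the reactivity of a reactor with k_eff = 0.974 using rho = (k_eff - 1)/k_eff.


rho = (k_eff - 1) / k_eff
rho = (0.974 - 1) / 0.974
rho = -0.026694

-0.026694


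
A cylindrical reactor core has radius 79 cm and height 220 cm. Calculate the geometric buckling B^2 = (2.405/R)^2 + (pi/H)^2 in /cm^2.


B^2 = (2.405/R)^2 + (pi/H)^2
B^2 = (2.405/79)^2 + (pi/220)^2
B^2 = 0.0011307 /cm^2

0.0011307


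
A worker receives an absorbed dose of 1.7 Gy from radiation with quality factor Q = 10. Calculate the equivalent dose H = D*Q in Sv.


H = D * Q
H = 1.7 * 10
H = 17.000 Sv

17.000


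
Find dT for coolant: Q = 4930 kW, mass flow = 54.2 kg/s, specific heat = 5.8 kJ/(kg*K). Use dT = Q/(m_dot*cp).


dT = Q / (m_dot * cp)
dT = 4930 / (54.2 * 5.8)
dT = 15.683 C

15.683


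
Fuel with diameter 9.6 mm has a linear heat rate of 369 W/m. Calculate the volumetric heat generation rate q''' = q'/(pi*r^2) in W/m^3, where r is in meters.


r = D / 2 / 1000 = 9.6 / 2 / 1000 = 0.0048 m
q''' = q' / (pi * r^2)
q''' = 369 / (pi * 0.0048^2)
q''' = 5.0979e+06 W/m^3

5.0979e+06


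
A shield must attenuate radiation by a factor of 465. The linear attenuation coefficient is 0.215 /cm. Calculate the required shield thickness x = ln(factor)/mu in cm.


x = ln(factor) / mu
x = ln(465) / 0.215
x = 28.568 cm

28.568


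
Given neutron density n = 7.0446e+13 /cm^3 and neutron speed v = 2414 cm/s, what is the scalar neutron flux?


phi = n * v
phi = 7.0446e+13 * 2414
phi = 1.7006e+17 /cm^2/s

1.7006e+17


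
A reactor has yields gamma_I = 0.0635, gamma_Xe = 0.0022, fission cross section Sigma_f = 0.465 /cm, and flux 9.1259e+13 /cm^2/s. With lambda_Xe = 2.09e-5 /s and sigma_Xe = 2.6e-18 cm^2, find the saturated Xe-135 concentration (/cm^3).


Xe_eq = (gamma_I + gamma_Xe) * Sigma_f * phi / (lambda_Xe + sigma_Xe * phi)
Numerator = (0.0635 + 0.0022) * 0.465 * 9.1259e+13 = 2.788008e+12
Denominator = 2.09e-5 + 2.6e-18 * 9.1259e+13 = 2.581734e-04
Xe_eq = 2.788008e+12 / 2.581734e-04 = 1.0799e+16 /cm^3

1.0799e+16


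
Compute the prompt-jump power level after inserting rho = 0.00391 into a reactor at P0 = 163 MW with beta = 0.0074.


P1/P0 = beta / (beta - rho)
P1/P0 = 0.0074 / (0.0074 - 0.00391) = 2.120344
P1 = 163 * 2.120344 = 345.62 MW

345.62


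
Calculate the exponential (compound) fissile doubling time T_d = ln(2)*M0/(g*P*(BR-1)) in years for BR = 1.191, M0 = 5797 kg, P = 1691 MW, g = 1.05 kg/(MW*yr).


Breeding gain G = BR - 1 = 1.191 - 1 = 0.191
Fissile production rate = g * P * G = 1.05 * 1691 * 0.191 = 339.13005 kg/yr
T_d = ln(2) * M0 / (g * P * G)
T_d = ln(2) * 5797 / 339.13005 = 11.848 yr

11.848


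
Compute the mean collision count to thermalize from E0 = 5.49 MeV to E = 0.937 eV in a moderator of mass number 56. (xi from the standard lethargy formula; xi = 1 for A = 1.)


xi = 1 + (A-1)^2/(2A)*ln((A-1)/(A+1)) = 0.03529286 (for A = 56)
n = ln(E0/E) / xi
n = ln(5.49e6 / 0.937) / 0.03529286
n = ln(5.859125e+06) / 0.03529286 = 441.55

441.55


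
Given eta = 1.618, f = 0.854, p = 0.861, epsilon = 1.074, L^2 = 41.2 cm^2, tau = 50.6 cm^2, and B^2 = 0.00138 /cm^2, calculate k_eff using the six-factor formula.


k_inf = eta*f*p*eps = 1.618*0.854*0.861*1.074 = 1.277744
P_TNL = 1/(1 + L^2*B^2) = 1/(1 + 41.2*0.00138) = 0.9462027
P_FNL = exp(-B^2*tau) = exp(-0.00138*50.6) = 0.9325542
k_eff = k_inf * P_TNL * P_FNL = 1.277744 * 0.9462027 * 0.9325542
k_eff = 1.1275

1.1275


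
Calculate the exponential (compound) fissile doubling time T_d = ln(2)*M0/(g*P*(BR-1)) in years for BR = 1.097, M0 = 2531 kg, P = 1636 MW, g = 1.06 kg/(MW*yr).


Breeding gain G = BR - 1 = 1.097 - 1 = 0.097
Fissile production rate = g * P * G = 1.06 * 1636 * 0.097 = 168.21352 kg/yr
T_d = ln(2) * M0 / (g * P * G)
T_d = ln(2) * 2531 / 168.21352 = 10.429 yr

10.429


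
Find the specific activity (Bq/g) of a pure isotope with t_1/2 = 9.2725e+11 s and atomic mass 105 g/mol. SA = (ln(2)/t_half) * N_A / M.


lambda = ln(2) / t_half = ln(2) / 9.2725e+11 = 7.475300e-13 /s
SA = lambda * N_A / M
SA = 7.475300e-13 * 6.022e23 / 105
SA = 4.2873e+09 Bq/g

4.2873e+09


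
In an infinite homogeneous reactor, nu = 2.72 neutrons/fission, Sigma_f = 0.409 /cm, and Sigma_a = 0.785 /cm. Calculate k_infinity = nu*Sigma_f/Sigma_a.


k_inf = nu * Sigma_f / Sigma_a
k_inf = 2.72 * 0.409 / 0.785
k_inf = 1.4172

1.4172


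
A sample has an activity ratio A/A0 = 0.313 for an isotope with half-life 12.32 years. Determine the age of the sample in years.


lambda = ln(2) / t_half = ln(2) / 12.32 = 0.05626195 /yr
t = -ln(A/A0) / lambda
t = -ln(0.313) / 0.05626195
t = 20.645 yr

20.645


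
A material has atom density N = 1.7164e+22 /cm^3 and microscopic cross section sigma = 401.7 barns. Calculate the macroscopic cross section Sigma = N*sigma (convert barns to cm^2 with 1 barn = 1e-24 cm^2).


Sigma = N * sigma_barns * 1e-24
Sigma = 1.7164e+22 * 401.7 * 1e-24
Sigma = 6.8948 /cm

6.8948


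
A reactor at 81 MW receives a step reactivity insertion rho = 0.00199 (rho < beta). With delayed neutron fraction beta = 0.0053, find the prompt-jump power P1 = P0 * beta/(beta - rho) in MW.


P1/P0 = beta / (beta - rho)
P1/P0 = 0.0053 / (0.0053 - 0.00199) = 1.601208
P1 = 81 * 1.601208 = 129.70 MW

129.70


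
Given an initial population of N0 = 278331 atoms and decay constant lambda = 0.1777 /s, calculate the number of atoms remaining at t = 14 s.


N = N0 * exp(-lambda * t)
N = 278331 * exp(-0.1777 * 14)
N = 23127

23127


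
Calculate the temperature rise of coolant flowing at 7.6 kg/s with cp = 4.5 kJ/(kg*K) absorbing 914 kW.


dT = Q / (m_dot * cp)
dT = 914 / (7.6 * 4.5)
dT = 26.725 C

26.725


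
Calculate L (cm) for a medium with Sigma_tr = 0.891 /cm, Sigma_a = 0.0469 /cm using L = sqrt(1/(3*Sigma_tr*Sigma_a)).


D = 1 / (3 * Sigma_tr) = 1 / (3 * 0.891) = 0.3741115 cm
L = sqrt(D / Sigma_a)
L = sqrt(0.3741115 / 0.0469)
L = 2.8243 cm

2.8243


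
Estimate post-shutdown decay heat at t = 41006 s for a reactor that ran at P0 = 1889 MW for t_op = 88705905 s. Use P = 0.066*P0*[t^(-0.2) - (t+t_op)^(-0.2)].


P/P0 = 0.066 * [t^(-0.2) - (t + t_op)^(-0.2)]
P/P0 = 0.066 * [41006^(-0.2) - (41006 + 88705905)^(-0.2)]
P/P0 = 0.066 * [0.1195172 - 0.02572583] = 0.006190230
P = 1889 * 0.006190230 = 11.693 MW

11.693


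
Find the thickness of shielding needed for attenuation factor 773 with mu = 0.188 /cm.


x = ln(factor) / mu
x = ln(773) / 0.188
x = 35.374 cm

35.374


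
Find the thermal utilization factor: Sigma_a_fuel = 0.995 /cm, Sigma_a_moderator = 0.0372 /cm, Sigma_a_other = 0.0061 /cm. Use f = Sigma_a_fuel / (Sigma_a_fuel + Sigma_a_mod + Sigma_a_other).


f = Sigma_a_fuel / (Sigma_a_fuel + Sigma_a_mod + Sigma_a_other)
f = 0.995 / (0.995 + 0.0372 + 0.0061)
f = 0.95830

0.95830


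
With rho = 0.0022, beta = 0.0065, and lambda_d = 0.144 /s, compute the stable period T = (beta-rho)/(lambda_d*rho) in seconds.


T = (beta - rho) / (lambda_d * rho)
T = (0.0065 - 0.0022) / (0.144 * 0.0022)
T = 13.573 s

13.573


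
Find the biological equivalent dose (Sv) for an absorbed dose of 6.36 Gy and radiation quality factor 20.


H = D * Q
H = 6.36 * 20
H = 127.20 Sv

127.20


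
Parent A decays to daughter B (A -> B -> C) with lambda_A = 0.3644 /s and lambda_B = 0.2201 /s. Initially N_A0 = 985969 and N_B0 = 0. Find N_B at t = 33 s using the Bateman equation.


N_B(t) = lambda_A * N_A0 / (lambda_B - lambda_A) * [exp(-lambda_A*t) - exp(-lambda_B*t)]
exp(-0.3644*33) = 5.991313e-06; exp(-0.2201*33) = 7.007916e-04
N_B = 0.3644 * 985969 / (0.2201 - 0.3644) * (5.991313e-06 - 7.007916e-04)
N_B = 1730.0

1730.0


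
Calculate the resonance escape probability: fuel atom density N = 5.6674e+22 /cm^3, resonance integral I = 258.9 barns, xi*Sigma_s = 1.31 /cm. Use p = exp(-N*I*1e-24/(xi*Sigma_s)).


p = exp(-N * I * 1e-24 / (xi*Sigma_s))
p = exp(-5.6674e+22 * 258.9 * 1e-24 / 1.31)
p = 1.3665e-05

1.3665e-05


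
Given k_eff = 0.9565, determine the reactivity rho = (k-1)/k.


rho = (k_eff - 1) / k_eff
rho = (0.9565 - 1) / 0.9565
rho = -0.045478

-0.045478


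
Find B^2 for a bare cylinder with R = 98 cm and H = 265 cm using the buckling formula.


B^2 = (2.405/R)^2 + (pi/H)^2
B^2 = (2.405/98)^2 + (pi/265)^2
B^2 = 7.4279e-04 /cm^2

7.4279e-04


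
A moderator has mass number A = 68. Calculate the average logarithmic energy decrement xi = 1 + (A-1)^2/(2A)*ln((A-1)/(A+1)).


xi = 1 + (A-1)^2/(2A) * ln((A-1)/(A+1))
xi = 1 + (68-1)^2/(2*68) * ln((68-1)/(68 +1))
xi = 0.029126

0.029126


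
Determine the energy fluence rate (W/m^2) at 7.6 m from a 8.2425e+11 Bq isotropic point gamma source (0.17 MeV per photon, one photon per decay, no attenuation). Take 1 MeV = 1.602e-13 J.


psi = A * E * 1.602e-13 / (4*pi*r^2)
psi = 8.2425e+11 * 0.17 * 1.602e-13 / (4*pi*7.6^2)
psi = 3.0927e-05 W/m^2

3.0927e-05


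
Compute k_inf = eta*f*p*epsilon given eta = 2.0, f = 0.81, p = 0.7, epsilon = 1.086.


k_inf = eta * f * p * epsilon
k_inf = 2.0 * 0.81 * 0.7 * 1.086
k_inf = 1.2315

1.2315


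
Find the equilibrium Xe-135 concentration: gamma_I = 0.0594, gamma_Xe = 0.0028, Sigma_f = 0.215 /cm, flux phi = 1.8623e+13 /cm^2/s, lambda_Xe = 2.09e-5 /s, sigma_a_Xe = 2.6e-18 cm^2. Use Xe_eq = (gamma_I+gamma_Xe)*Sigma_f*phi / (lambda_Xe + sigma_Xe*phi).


Xe_eq = (gamma_I + gamma_Xe) * Sigma_f * phi / (lambda_Xe + sigma_Xe * phi)
Numerator = (0.0594 + 0.0028) * 0.215 * 1.8623e+13 = 2.490454e+11
Denominator = 2.09e-5 + 2.6e-18 * 1.8623e+13 = 6.931980e-05
Xe_eq = 2.490454e+11 / 6.931980e-05 = 3.5927e+15 /cm^3

3.5927e+15


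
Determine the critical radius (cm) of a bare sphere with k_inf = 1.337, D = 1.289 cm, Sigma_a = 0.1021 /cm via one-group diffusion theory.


L^2 = D / Sigma_a = 1.289 / 0.1021 = 12.62488 cm^2
B_m^2 = (k_inf - 1) / L^2 = (1.337 - 1) / 12.62488 = 0.02669332 /cm^2
For a bare sphere: B_g = pi/R, so R_c = pi / sqrt(B_m^2)
R_c = pi / sqrt(0.02669332) = 19.229 cm

19.229


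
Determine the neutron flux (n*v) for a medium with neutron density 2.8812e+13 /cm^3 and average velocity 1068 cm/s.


phi = n * v
phi = 2.8812e+13 * 1068
phi = 3.0771e+16 /cm^2/s

3.0771e+16


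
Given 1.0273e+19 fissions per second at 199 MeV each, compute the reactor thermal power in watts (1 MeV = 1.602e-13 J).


P = fission_rate * E_MeV * 1.602e-13
P = 1.0273e+19 * 199 * 1.602e-13
P = 3.2750e+08 W

3.2750e+08


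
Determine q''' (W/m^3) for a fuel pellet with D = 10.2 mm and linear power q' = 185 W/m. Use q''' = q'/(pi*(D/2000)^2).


r = D / 2 / 1000 = 10.2 / 2 / 1000 = 0.0051 m
q''' = q' / (pi * r^2)
q''' = 185 / (pi * 0.0051^2)
q''' = 2.2640e+06 W/m^3

2.2640e+06


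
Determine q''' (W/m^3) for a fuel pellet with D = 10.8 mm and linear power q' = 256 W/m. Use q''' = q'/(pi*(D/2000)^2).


r = D / 2 / 1000 = 10.8 / 2 / 1000 = 0.0054 m
q''' = q' / (pi * r^2)
q''' = 256 / (pi * 0.0054^2)
q''' = 2.7945e+06 W/m^3

2.7945e+06


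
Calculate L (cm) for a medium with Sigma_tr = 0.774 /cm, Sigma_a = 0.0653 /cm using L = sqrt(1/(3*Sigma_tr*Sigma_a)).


D = 1 / (3 * Sigma_tr) = 1 / (3 * 0.774) = 0.4306632 cm
L = sqrt(D / Sigma_a)
L = sqrt(0.4306632 / 0.0653)
L = 2.5681 cm

2.5681


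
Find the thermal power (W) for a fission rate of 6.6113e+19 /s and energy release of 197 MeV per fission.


P = fission_rate * E_MeV * 1.602e-13
P = 6.6113e+19 * 197 * 1.602e-13
P = 2.0865e+09 W

2.0865e+09


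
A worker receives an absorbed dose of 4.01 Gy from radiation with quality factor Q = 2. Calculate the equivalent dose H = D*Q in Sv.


H = D * Q
H = 4.01 * 2
H = 8.0200 Sv

8.0200


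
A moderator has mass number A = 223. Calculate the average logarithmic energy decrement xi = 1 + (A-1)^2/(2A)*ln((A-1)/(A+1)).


xi = 1 + (A-1)^2/(2A) * ln((A-1)/(A+1))
xi = 1 + (223-1)^2/(2*223) * ln((223-1)/(223 +1))
xi = 0.0089419

0.0089419


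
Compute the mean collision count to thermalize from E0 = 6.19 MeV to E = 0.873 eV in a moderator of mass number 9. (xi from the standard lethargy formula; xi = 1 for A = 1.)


xi = 1 + (A-1)^2/(2A)*ln((A-1)/(A+1)) = 0.2066007 (for A = 9)
n = ln(E0/E) / xi
n = ln(6.19e6 / 0.873) / 0.2066007
n = ln(7.090493e+06) / 0.2066007 = 76.351

76.351


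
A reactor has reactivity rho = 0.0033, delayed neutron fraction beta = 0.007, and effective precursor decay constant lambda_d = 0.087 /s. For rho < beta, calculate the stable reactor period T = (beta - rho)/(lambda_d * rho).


T = (beta - rho) / (lambda_d * rho)
T = (0.007 - 0.0033) / (0.087 * 0.0033)
T = 12.887 s

12.887


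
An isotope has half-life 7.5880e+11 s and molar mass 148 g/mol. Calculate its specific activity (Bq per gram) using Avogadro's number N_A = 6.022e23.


lambda = ln(2) / t_half = ln(2) / 7.5880e+11 = 9.134781e-13 /s
SA = lambda * N_A / M
SA = 9.134781e-13 * 6.022e23 / 148
SA = 3.7169e+09 Bq/g

3.7169e+09


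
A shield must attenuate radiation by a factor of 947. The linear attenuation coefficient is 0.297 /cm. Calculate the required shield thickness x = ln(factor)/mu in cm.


x = ln(factor) / mu
x = ln(947) / 0.297
x = 23.075 cm

23.075


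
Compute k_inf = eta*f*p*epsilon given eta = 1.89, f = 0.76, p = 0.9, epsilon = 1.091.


k_inf = eta * f * p * epsilon
k_inf = 1.89 * 0.76 * 0.9 * 1.091
k_inf = 1.4104

1.4104


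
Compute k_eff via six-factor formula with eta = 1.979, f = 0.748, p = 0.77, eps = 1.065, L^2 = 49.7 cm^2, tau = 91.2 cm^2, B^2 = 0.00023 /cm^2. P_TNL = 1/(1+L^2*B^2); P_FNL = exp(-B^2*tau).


k_inf = eta*f*p*eps = 1.979*0.748*0.77*1.065 = 1.213913
P_TNL = 1/(1 + L^2*B^2) = 1/(1 + 49.7*0.00023) = 0.9886982
P_FNL = exp(-B^2*tau) = exp(-0.00023*91.2) = 0.9792425
k_eff = k_inf * P_TNL * P_FNL = 1.213913 * 0.9886982 * 0.9792425
k_eff = 1.1753

1.1753


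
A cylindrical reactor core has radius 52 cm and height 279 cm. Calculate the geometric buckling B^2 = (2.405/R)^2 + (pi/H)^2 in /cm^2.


B^2 = (2.405/R)^2 + (pi/H)^2
B^2 = (2.405/52)^2 + (pi/279)^2
B^2 = 0.0022659 /cm^2

0.0022659


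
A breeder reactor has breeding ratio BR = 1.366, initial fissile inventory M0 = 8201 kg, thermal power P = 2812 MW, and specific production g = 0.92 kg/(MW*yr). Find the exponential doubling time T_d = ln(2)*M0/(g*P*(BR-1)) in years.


Breeding gain G = BR - 1 = 1.366 - 1 = 0.366
Fissile production rate = g * P * G = 0.92 * 2812 * 0.366 = 946.85664 kg/yr
T_d = ln(2) * M0 / (g * P * G)
T_d = ln(2) * 8201 / 946.85664 = 6.0035 yr

6.0035


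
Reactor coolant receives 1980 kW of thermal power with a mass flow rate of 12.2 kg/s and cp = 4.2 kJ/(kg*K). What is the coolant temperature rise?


dT = Q / (m_dot * cp)
dT = 1980 / (12.2 * 4.2)
dT = 38.642 C

38.642


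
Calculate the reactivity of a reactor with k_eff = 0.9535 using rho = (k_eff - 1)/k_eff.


rho = (k_eff - 1) / k_eff
rho = (0.9535 - 1) / 0.9535
rho = -0.048768

-0.048768


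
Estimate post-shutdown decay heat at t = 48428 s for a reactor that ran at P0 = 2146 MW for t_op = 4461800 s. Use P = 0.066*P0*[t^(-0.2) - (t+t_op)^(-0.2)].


P/P0 = 0.066 * [t^(-0.2) - (t + t_op)^(-0.2)]
P/P0 = 0.066 * [48428^(-0.2) - (48428 + 4461800)^(-0.2)]
P/P0 = 0.066 * [0.1156061 - 0.04668317] = 0.004548913
P = 2146 * 0.004548913 = 9.7620 MW

9.7620


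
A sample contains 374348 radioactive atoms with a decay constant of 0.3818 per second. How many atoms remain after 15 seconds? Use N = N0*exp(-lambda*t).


N = N0 * exp(-lambda * t)
N = 374348 * exp(-0.3818 * 15)
N = 1219.2

1219.2


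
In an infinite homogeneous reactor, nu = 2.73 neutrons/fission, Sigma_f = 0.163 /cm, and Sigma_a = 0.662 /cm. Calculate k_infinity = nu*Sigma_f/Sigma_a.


k_inf = nu * Sigma_f / Sigma_a
k_inf = 2.73 * 0.163 / 0.662
k_inf = 0.67219

0.67219


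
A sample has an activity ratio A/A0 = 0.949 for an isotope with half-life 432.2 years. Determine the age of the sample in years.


lambda = ln(2) / t_half = ln(2) / 432.2 = 0.001603765 /yr
t = -ln(A/A0) / lambda
t = -ln(0.949) / 0.001603765
t = 32.640 yr

32.640


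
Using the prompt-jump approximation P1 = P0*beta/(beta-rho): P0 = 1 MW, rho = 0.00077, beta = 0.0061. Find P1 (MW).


P1/P0 = beta / (beta - rho)
P1/P0 = 0.0061 / (0.0061 - 0.00077) = 1.144465
P1 = 1 * 1.144465 = 1.1445 MW

1.1445


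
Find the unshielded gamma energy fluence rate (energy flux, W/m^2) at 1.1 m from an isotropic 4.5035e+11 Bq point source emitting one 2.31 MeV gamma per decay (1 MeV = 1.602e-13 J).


psi = A * E * 1.602e-13 / (4*pi*r^2)
psi = 4.5035e+11 * 2.31 * 1.602e-13 / (4*pi*1.1^2)
psi = 0.010960 W/m^2

0.010960


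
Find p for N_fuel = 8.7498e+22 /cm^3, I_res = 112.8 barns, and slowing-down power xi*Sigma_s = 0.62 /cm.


p = exp(-N * I * 1e-24 / (xi*Sigma_s))
p = exp(-8.7498e+22 * 112.8 * 1e-24 / 0.62)
p = 1.2203e-07

1.2203e-07


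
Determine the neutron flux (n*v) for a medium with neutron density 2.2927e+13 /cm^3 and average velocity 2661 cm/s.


phi = n * v
phi = 2.2927e+13 * 2661
phi = 6.1009e+16 /cm^2/s

6.1009e+16


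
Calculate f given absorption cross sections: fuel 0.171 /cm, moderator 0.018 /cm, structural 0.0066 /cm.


f = Sigma_a_fuel / (Sigma_a_fuel + Sigma_a_mod + Sigma_a_other)
f = 0.171 / (0.171 + 0.018 + 0.0066)
f = 0.87423

0.87423


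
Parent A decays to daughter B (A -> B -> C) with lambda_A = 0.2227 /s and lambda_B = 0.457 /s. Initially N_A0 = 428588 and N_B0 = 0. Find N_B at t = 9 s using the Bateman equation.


N_B(t) = lambda_A * N_A0 / (lambda_B - lambda_A) * [exp(-lambda_A*t) - exp(-lambda_B*t)]
exp(-0.2227*9) = 0.1347546; exp(-0.457*9) = 0.01635862
N_B = 0.2227 * 428588 / (0.457 - 0.2227) * (0.1347546 - 0.01635862)
N_B = 48231

48231


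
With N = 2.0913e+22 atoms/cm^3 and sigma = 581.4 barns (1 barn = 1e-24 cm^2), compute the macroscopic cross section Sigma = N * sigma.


Sigma = N * sigma_barns * 1e-24
Sigma = 2.0913e+22 * 581.4 * 1e-24
Sigma = 12.159 /cm

12.159


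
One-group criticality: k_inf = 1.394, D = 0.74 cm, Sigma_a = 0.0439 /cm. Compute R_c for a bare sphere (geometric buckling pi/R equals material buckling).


L^2 = D / Sigma_a = 0.74 / 0.0439 = 16.85649 cm^2
B_m^2 = (k_inf - 1) / L^2 = (1.394 - 1) / 16.85649 = 0.02337379 /cm^2
For a bare sphere: B_g = pi/R, so R_c = pi / sqrt(B_m^2)
R_c = pi / sqrt(0.02337379) = 20.549 cm

20.549


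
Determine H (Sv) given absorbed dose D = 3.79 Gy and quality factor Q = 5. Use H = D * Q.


H = D * Q
H = 3.79 * 5
H = 18.950 Sv

18.950


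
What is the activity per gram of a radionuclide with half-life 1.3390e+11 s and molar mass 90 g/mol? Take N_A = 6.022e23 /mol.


lambda = ln(2) / t_half = ln(2) / 1.3390e+11 = 5.176603e-12 /s
SA = lambda * N_A / M
SA = 5.176603e-12 * 6.022e23 / 90
SA = 3.4637e+10 Bq/g

3.4637e+10


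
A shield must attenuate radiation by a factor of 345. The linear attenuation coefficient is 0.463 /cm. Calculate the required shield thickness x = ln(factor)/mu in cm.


x = ln(factor) / mu
x = ln(345) / 0.463
x = 12.621 cm

12.621


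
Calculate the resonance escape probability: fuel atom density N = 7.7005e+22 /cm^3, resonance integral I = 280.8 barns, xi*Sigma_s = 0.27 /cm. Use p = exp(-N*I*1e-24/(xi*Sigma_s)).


p = exp(-N * I * 1e-24 / (xi*Sigma_s))
p = exp(-7.7005e+22 * 280.8 * 1e-24 / 0.27)
p = 1.6574e-35

1.6574e-35


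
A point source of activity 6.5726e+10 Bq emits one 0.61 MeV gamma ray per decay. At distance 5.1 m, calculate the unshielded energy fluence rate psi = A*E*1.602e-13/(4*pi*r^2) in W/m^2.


psi = A * E * 1.602e-13 / (4*pi*r^2)
psi = 6.5726e+10 * 0.61 * 1.602e-13 / (4*pi*5.1^2)
psi = 1.9651e-05 W/m^2

1.9651e-05


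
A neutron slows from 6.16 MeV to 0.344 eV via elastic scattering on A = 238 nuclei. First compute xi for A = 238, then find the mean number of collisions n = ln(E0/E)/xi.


xi = 1 + (A-1)^2/(2A)*ln((A-1)/(A+1)) = 0.008379872 (for A = 238)
n = ln(E0/E) / xi
n = ln(6.16e6 / 0.344) / 0.008379872
n = ln(1.790698e+07) / 0.008379872 = 1993.0

1993.0


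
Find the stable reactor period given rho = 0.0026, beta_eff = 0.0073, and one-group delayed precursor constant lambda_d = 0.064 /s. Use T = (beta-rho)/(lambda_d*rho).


T = (beta - rho) / (lambda_d * rho)
T = (0.0073 - 0.0026) / (0.064 * 0.0026)
T = 28.245 s

28.245


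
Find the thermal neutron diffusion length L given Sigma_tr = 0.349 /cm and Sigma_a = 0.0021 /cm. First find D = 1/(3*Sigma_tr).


D = 1 / (3 * Sigma_tr) = 1 / (3 * 0.349) = 0.9551098 cm
L = sqrt(D / Sigma_a)
L = sqrt(0.9551098 / 0.0021)
L = 21.326 cm

21.326


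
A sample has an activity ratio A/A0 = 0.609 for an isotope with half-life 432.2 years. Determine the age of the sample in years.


lambda = ln(2) / t_half = ln(2) / 432.2 = 0.001603765 /yr
t = -ln(A/A0) / lambda
t = -ln(0.609) / 0.001603765
t = 309.23 yr

309.23


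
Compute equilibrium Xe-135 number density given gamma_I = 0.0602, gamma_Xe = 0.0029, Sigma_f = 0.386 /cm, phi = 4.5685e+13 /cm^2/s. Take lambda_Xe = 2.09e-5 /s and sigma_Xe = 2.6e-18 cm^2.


Xe_eq = (gamma_I + gamma_Xe) * Sigma_f * phi / (lambda_Xe + sigma_Xe * phi)
Numerator = (0.0602 + 0.0029) * 0.386 * 4.5685e+13 = 1.112731e+12
Denominator = 2.09e-5 + 2.6e-18 * 4.5685e+13 = 1.396810e-04
Xe_eq = 1.112731e+12 / 1.396810e-04 = 7.9662e+15 /cm^3

7.9662e+15


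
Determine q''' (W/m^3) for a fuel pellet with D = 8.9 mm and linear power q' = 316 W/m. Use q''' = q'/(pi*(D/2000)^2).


r = D / 2 / 1000 = 8.9 / 2 / 1000 = 0.00445 m
q''' = q' / (pi * r^2)
q''' = 316 / (pi * 0.00445^2)
q''' = 5.0795e+06 W/m^3

5.0795e+06


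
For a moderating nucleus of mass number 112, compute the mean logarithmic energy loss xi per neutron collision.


xi = 1 + (A-1)^2/(2A) * ln((A-1)/(A+1))
xi = 1 + (112-1)^2/(2*112) * ln((112-1)/(112 +1))
xi = 0.017751

0.017751


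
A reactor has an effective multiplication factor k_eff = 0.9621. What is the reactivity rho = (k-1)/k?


rho = (k_eff - 1) / k_eff
rho = (0.9621 - 1) / 0.9621
rho = -0.039393

-0.039393


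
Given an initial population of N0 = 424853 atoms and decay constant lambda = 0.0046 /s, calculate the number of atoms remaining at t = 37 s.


N = N0 * exp(-lambda * t)
N = 424853 * exp(-0.0046 * 37)
N = 358362

358362


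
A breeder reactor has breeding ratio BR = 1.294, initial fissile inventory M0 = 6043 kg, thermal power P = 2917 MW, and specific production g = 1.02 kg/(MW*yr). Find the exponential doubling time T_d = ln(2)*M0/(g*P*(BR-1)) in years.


Breeding gain G = BR - 1 = 1.294 - 1 = 0.294
Fissile production rate = g * P * G = 1.02 * 2917 * 0.294 = 874.74996 kg/yr
T_d = ln(2) * M0 / (g * P * G)
T_d = ln(2) * 6043 / 874.74996 = 4.7884 yr

4.7884


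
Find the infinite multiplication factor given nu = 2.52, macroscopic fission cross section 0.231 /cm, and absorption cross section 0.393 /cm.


k_inf = nu * Sigma_f / Sigma_a
k_inf = 2.52 * 0.231 / 0.393
k_inf = 1.4812

1.4812


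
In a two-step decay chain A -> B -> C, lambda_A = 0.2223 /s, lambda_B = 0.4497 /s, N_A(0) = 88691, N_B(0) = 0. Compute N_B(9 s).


N_B(t) = lambda_A * N_A0 / (lambda_B - lambda_A) * [exp(-lambda_A*t) - exp(-lambda_B*t)]
exp(-0.2223*9) = 0.1352406; exp(-0.4497*9) = 0.01746948
N_B = 0.2223 * 88691 / (0.4497 - 0.2223) * (0.1352406 - 0.01746948)
N_B = 10211

10211


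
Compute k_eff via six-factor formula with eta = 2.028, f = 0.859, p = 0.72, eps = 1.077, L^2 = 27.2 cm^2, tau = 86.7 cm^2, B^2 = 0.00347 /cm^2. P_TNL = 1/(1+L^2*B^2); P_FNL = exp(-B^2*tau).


k_inf = eta*f*p*eps = 2.028*0.859*0.72*1.077 = 1.350857
P_TNL = 1/(1 + L^2*B^2) = 1/(1 + 27.2*0.00347) = 0.9137560
P_FNL = exp(-B^2*tau) = exp(-0.00347*86.7) = 0.7401895
k_eff = k_inf * P_TNL * P_FNL = 1.350857 * 0.9137560 * 0.7401895
k_eff = 0.91366

0.91366


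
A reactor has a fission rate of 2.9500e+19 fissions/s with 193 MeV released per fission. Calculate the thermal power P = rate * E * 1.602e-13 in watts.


P = fission_rate * E_MeV * 1.602e-13
P = 2.9500e+19 * 193 * 1.602e-13
P = 9.1210e+08 W

9.1210e+08


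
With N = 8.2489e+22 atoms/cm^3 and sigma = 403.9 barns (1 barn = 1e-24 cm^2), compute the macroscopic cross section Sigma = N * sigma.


Sigma = N * sigma_barns * 1e-24
Sigma = 8.2489e+22 * 403.9 * 1e-24
Sigma = 33.317 /cm

33.317


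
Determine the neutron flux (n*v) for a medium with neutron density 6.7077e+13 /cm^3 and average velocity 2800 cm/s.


phi = n * v
phi = 6.7077e+13 * 2800
phi = 1.8782e+17 /cm^2/s

1.8782e+17


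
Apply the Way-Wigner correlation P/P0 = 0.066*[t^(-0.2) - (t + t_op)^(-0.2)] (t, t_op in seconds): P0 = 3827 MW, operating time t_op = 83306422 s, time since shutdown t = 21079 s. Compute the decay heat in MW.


P/P0 = 0.066 * [t^(-0.2) - (t + t_op)^(-0.2)]
P/P0 = 0.066 * [21079^(-0.2) - (21079 + 83306422)^(-0.2)]
P/P0 = 0.066 * [0.1365306 - 0.02605208] = 0.007291582
P = 3827 * 0.007291582 = 27.905 MW

27.905


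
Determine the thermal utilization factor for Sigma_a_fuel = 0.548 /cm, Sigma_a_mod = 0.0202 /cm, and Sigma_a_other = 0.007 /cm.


f = Sigma_a_fuel / (Sigma_a_fuel + Sigma_a_mod + Sigma_a_other)
f = 0.548 / (0.548 + 0.0202 + 0.007)
f = 0.95271

0.95271


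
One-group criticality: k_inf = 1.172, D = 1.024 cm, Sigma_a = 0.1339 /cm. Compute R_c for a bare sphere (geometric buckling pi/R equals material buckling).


L^2 = D / Sigma_a = 1.024 / 0.1339 = 7.647498 cm^2
B_m^2 = (k_inf - 1) / L^2 = (1.172 - 1) / 7.647498 = 0.02249102 /cm^2
For a bare sphere: B_g = pi/R, so R_c = pi / sqrt(B_m^2)
R_c = pi / sqrt(0.02249102) = 20.948 cm

20.948


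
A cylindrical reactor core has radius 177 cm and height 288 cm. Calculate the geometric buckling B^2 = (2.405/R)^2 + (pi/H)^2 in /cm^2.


B^2 = (2.405/R)^2 + (pi/H)^2
B^2 = (2.405/177)^2 + (pi/288)^2
B^2 = 3.0361e-04 /cm^2

3.0361e-04


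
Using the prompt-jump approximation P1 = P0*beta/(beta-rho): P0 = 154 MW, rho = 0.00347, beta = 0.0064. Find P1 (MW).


P1/P0 = beta / (beta - rho)
P1/P0 = 0.0064 / (0.0064 - 0.00347) = 2.184300
P1 = 154 * 2.184300 = 336.38 MW

336.38


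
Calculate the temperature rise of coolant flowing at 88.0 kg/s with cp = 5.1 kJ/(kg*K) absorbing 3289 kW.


dT = Q / (m_dot * cp)
dT = 3289 / (88.0 * 5.1)
dT = 7.3284 C

7.3284


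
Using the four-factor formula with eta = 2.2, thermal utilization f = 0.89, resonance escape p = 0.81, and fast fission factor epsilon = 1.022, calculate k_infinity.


k_inf = eta * f * p * epsilon
k_inf = 2.2 * 0.89 * 0.81 * 1.022
k_inf = 1.6209

1.6209


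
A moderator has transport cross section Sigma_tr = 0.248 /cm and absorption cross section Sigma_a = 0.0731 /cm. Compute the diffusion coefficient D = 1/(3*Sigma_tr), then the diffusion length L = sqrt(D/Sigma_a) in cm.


D = 1 / (3 * Sigma_tr) = 1 / (3 * 0.248) = 1.344086 cm
L = sqrt(D / Sigma_a)
L = sqrt(1.344086 / 0.0731)
L = 4.2880 cm

4.2880


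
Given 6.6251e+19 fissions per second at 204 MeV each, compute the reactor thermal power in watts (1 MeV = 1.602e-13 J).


P = fission_rate * E_MeV * 1.602e-13
P = 6.6251e+19 * 204 * 1.602e-13
P = 2.1651e+09 W

2.1651e+09


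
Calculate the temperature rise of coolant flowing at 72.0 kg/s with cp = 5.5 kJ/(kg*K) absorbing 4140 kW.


dT = Q / (m_dot * cp)
dT = 4140 / (72.0 * 5.5)
dT = 10.455 C

10.455


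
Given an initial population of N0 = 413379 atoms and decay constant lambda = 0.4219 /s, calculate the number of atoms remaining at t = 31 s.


N = N0 * exp(-lambda * t)
N = 413379 * exp(-0.4219 * 31)
N = 0.86348

0.86348


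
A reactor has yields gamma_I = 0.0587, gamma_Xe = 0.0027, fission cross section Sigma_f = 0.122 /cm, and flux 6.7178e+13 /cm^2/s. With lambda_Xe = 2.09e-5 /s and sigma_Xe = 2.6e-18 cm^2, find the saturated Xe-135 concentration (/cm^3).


Xe_eq = (gamma_I + gamma_Xe) * Sigma_f * phi / (lambda_Xe + sigma_Xe * phi)
Numerator = (0.0587 + 0.0027) * 0.122 * 6.7178e+13 = 5.032170e+11
Denominator = 2.09e-5 + 2.6e-18 * 6.7178e+13 = 1.955628e-04
Xe_eq = 5.032170e+11 / 1.955628e-04 = 2.5732e+15 /cm^3

2.5732e+15


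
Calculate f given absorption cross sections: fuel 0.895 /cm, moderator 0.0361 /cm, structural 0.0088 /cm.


f = Sigma_a_fuel / (Sigma_a_fuel + Sigma_a_mod + Sigma_a_other)
f = 0.895 / (0.895 + 0.0361 + 0.0088)
f = 0.95223

0.95223


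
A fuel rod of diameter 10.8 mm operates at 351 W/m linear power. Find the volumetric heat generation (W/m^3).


r = D / 2 / 1000 = 10.8 / 2 / 1000 = 0.0054 m
q''' = q' / (pi * r^2)
q''' = 351 / (pi * 0.0054^2)
q''' = 3.8315e+06 W/m^3

3.8315e+06


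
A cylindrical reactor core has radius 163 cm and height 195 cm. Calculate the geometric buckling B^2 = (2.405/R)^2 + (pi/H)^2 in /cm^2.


B^2 = (2.405/R)^2 + (pi/H)^2
B^2 = (2.405/163)^2 + (pi/195)^2
B^2 = 4.7725e-04 /cm^2

4.7725e-04


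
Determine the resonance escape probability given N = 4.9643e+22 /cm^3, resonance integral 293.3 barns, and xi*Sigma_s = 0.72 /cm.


p = exp(-N * I * 1e-24 / (xi*Sigma_s))
p = exp(-4.9643e+22 * 293.3 * 1e-24 / 0.72)
p = 1.6498e-09

1.6498e-09


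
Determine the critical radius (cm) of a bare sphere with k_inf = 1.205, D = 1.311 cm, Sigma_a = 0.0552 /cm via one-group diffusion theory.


L^2 = D / Sigma_a = 1.311 / 0.0552 = 23.75000 cm^2
B_m^2 = (k_inf - 1) / L^2 = (1.205 - 1) / 23.75000 = 0.008631579 /cm^2
For a bare sphere: B_g = pi/R, so R_c = pi / sqrt(B_m^2)
R_c = pi / sqrt(0.008631579) = 33.815 cm

33.815


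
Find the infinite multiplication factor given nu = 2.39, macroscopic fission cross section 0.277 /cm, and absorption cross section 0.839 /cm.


k_inf = nu * Sigma_f / Sigma_a
k_inf = 2.39 * 0.277 / 0.839
k_inf = 0.78907

0.78907


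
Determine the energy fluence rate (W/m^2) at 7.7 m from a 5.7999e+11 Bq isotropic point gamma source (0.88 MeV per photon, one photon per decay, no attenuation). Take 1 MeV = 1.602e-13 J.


psi = A * E * 1.602e-13 / (4*pi*r^2)
psi = 5.7999e+11 * 0.88 * 1.602e-13 / (4*pi*7.7^2)
psi = 1.0974e-04 W/m^2

1.0974e-04


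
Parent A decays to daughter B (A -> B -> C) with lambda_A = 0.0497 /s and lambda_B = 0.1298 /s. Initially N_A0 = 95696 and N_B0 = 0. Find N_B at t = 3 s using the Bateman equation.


N_B(t) = lambda_A * N_A0 / (lambda_B - lambda_A) * [exp(-lambda_A*t) - exp(-lambda_B*t)]
exp(-0.0497*3) = 0.8614830; exp(-0.1298*3) = 0.6774632
N_B = 0.0497 * 95696 / (0.1298 - 0.0497) * (0.8614830 - 0.6774632)
N_B = 10927

10927


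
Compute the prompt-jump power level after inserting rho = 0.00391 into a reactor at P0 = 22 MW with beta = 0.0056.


P1/P0 = beta / (beta - rho)
P1/P0 = 0.0056 / (0.0056 - 0.00391) = 3.313609
P1 = 22 * 3.313609 = 72.899 MW

72.899


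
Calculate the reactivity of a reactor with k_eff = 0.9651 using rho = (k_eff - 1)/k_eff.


rho = (k_eff - 1) / k_eff
rho = (0.9651 - 1) / 0.9651
rho = -0.036162

-0.036162


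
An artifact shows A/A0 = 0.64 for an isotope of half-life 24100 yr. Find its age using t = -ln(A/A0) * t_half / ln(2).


lambda = ln(2) / t_half = ln(2) / 24100 = 2.876129e-05 /yr
t = -ln(A/A0) / lambda
t = -ln(0.64) / 2.876129e-05
t = 15517 yr

15517


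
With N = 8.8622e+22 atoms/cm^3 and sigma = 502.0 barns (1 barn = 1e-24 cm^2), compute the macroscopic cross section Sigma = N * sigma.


Sigma = N * sigma_barns * 1e-24
Sigma = 8.8622e+22 * 502.0 * 1e-24
Sigma = 44.488 /cm

44.488


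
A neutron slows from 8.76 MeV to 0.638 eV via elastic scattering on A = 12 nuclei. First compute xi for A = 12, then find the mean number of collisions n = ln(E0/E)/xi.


xi = 1 + (A-1)^2/(2A)*ln((A-1)/(A+1)) = 0.1577690 (for A = 12)
n = ln(E0/E) / xi
n = ln(8.76e6 / 0.638) / 0.1577690
n = ln(1.373041e+07) / 0.1577690 = 104.17

104.17


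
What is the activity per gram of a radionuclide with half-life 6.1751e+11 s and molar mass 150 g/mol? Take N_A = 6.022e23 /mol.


lambda = ln(2) / t_half = ln(2) / 6.1751e+11 = 1.122487e-12 /s
SA = lambda * N_A / M
SA = 1.122487e-12 * 6.022e23 / 150
SA = 4.5064e+09 Bq/g

4.5064e+09


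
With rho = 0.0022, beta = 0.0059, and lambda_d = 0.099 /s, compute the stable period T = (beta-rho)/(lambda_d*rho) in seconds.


T = (beta - rho) / (lambda_d * rho)
T = (0.0059 - 0.0022) / (0.099 * 0.0022)
T = 16.988 s

16.988


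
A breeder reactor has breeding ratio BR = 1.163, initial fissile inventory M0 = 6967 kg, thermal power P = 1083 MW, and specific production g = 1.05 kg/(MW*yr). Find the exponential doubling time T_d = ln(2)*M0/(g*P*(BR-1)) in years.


Breeding gain G = BR - 1 = 1.163 - 1 = 0.163
Fissile production rate = g * P * G = 1.05 * 1083 * 0.163 = 185.35545 kg/yr
T_d = ln(2) * M0 / (g * P * G)
T_d = ln(2) * 6967 / 185.35545 = 26.053 yr

26.053


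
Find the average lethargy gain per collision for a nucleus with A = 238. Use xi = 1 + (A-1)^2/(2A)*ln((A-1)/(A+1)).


xi = 1 + (A-1)^2/(2A) * ln((A-1)/(A+1))
xi = 1 + (238-1)^2/(2*238) * ln((238-1)/(238 +1))
xi = 0.0083799

0.0083799


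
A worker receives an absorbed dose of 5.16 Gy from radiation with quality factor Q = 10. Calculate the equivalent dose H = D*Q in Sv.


H = D * Q
H = 5.16 * 10
H = 51.600 Sv

51.600


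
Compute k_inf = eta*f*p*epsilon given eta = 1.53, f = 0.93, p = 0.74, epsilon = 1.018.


k_inf = eta * f * p * epsilon
k_inf = 1.53 * 0.93 * 0.74 * 1.018
k_inf = 1.0719

1.0719


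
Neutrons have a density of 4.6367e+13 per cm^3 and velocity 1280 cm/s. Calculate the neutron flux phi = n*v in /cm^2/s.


phi = n * v
phi = 4.6367e+13 * 1280
phi = 5.9350e+16 /cm^2/s

5.9350e+16


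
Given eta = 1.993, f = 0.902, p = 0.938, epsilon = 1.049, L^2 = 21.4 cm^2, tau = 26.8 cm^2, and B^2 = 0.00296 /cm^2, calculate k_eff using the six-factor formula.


k_inf = eta*f*p*eps = 1.993*0.902*0.938*1.049 = 1.768855
P_TNL = 1/(1 + L^2*B^2) = 1/(1 + 21.4*0.00296) = 0.9404294
P_FNL = exp(-B^2*tau) = exp(-0.00296*26.8) = 0.9237369
k_eff = k_inf * P_TNL * P_FNL = 1.768855 * 0.9404294 * 0.9237369
k_eff = 1.5366

1.5366
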